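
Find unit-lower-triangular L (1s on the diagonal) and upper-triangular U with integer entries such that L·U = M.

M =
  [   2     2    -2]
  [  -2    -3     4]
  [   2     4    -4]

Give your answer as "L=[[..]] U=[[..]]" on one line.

  R1 -= -1·R0 → [0,-1,2]
  R2 -= 1·R0 → [0,2,-2]
  R2 -= -2·R1 → [0,0,2]

L=[[1,0,0],[-1,1,0],[1,-2,1]] U=[[2,2,-2],[0,-1,2],[0,0,2]]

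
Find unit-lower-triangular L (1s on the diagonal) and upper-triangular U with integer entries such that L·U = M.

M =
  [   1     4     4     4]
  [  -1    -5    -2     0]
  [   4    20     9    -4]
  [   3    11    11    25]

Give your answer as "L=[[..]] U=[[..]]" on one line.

L=[[1,0,0,0],[-1,1,0,0],[4,-4,1,0],[3,1,-3,1]] U=[[1,4,4,4],[0,-1,2,4],[0,0,1,-4],[0,0,0,-3]]

  r1 -= -1·r0 → [0,-1,2,4]
  r2 -= 4·r0 → [0,4,-7,-20]
  r3 -= 3·r0 → [0,-1,-1,13]
  r2 -= -4·r1 → [0,0,1,-4]
  r3 -= 1·r1 → [0,0,-3,9]
  r3 -= -3·r2 → [0,0,0,-3]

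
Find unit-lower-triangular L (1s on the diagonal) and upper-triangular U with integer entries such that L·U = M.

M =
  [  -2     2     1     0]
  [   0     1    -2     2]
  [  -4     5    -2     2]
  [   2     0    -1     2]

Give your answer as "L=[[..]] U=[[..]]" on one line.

  r1 -= 0·r0 → [0,1,-2,2]
  r2 -= 2·r0 → [0,1,-4,2]
  r3 -= -1·r0 → [0,2,0,2]
  r2 -= 1·r1 → [0,0,-2,0]
  r3 -= 2·r1 → [0,0,4,-2]
  r3 -= -2·r2 → [0,0,0,-2]

L=[[1,0,0,0],[0,1,0,0],[2,1,1,0],[-1,2,-2,1]] U=[[-2,2,1,0],[0,1,-2,2],[0,0,-2,0],[0,0,0,-2]]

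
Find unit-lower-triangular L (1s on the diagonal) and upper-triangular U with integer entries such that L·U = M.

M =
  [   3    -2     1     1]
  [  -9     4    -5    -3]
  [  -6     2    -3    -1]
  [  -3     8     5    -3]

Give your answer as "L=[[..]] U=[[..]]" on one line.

L=[[1,0,0,0],[-3,1,0,0],[-2,1,1,0],[-1,-3,0,1]] U=[[3,-2,1,1],[0,-2,-2,0],[0,0,1,1],[0,0,0,-2]]

  row1 -= -3·row0 → [0,-2,-2,0]
  row2 -= -2·row0 → [0,-2,-1,1]
  row3 -= -1·row0 → [0,6,6,-2]
  row2 -= 1·row1 → [0,0,1,1]
  row3 -= -3·row1 → [0,0,0,-2]
  row3 -= 0·row2 → [0,0,0,-2]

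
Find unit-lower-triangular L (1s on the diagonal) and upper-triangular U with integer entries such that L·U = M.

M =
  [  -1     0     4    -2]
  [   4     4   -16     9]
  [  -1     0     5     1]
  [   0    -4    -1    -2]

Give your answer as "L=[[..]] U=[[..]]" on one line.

L=[[1,0,0,0],[-4,1,0,0],[1,0,1,0],[0,-1,-1,1]] U=[[-1,0,4,-2],[0,4,0,1],[0,0,1,3],[0,0,0,2]]

  row1 -= -4·row0 → [0,4,0,1]
  row2 -= 1·row0 → [0,0,1,3]
  row3 -= 0·row0 → [0,-4,-1,-2]
  row2 -= 0·row1 → [0,0,1,3]
  row3 -= -1·row1 → [0,0,-1,-1]
  row3 -= -1·row2 → [0,0,0,2]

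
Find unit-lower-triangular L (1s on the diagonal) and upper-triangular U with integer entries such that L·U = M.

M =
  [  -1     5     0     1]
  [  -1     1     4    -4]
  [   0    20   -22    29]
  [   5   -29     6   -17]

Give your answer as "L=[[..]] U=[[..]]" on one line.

  R1 -= 1·R0 → [0,-4,4,-5]
  R2 -= 0·R0 → [0,20,-22,29]
  R3 -= -5·R0 → [0,-4,6,-12]
  R2 -= -5·R1 → [0,0,-2,4]
  R3 -= 1·R1 → [0,0,2,-7]
  R3 -= -1·R2 → [0,0,0,-3]

L=[[1,0,0,0],[1,1,0,0],[0,-5,1,0],[-5,1,-1,1]] U=[[-1,5,0,1],[0,-4,4,-5],[0,0,-2,4],[0,0,0,-3]]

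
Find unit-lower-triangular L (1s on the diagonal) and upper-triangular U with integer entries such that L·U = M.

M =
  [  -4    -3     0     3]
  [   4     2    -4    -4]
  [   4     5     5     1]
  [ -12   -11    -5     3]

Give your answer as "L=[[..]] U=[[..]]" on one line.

  R1 -= -1·R0 → [0,-1,-4,-1]
  R2 -= -1·R0 → [0,2,5,4]
  R3 -= 3·R0 → [0,-2,-5,-6]
  R2 -= -2·R1 → [0,0,-3,2]
  R3 -= 2·R1 → [0,0,3,-4]
  R3 -= -1·R2 → [0,0,0,-2]

L=[[1,0,0,0],[-1,1,0,0],[-1,-2,1,0],[3,2,-1,1]] U=[[-4,-3,0,3],[0,-1,-4,-1],[0,0,-3,2],[0,0,0,-2]]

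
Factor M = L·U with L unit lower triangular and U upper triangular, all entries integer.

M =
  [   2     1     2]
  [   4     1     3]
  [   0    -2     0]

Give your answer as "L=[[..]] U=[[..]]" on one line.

  R1 -= 2·R0 → [0,-1,-1]
  R2 -= 0·R0 → [0,-2,0]
  R2 -= 2·R1 → [0,0,2]

L=[[1,0,0],[2,1,0],[0,2,1]] U=[[2,1,2],[0,-1,-1],[0,0,2]]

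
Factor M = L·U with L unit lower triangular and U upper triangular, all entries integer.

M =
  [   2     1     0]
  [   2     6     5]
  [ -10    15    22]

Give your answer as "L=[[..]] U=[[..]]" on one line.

  r1 -= 1·r0 → [0,5,5]
  r2 -= -5·r0 → [0,20,22]
  r2 -= 4·r1 → [0,0,2]

L=[[1,0,0],[1,1,0],[-5,4,1]] U=[[2,1,0],[0,5,5],[0,0,2]]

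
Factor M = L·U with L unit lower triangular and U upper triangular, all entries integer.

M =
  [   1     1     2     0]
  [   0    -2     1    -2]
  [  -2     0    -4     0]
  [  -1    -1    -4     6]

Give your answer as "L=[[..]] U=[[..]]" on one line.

  row1 -= 0·row0 → [0,-2,1,-2]
  row2 -= -2·row0 → [0,2,0,0]
  row3 -= -1·row0 → [0,0,-2,6]
  row2 -= -1·row1 → [0,0,1,-2]
  row3 -= 0·row1 → [0,0,-2,6]
  row3 -= -2·row2 → [0,0,0,2]

L=[[1,0,0,0],[0,1,0,0],[-2,-1,1,0],[-1,0,-2,1]] U=[[1,1,2,0],[0,-2,1,-2],[0,0,1,-2],[0,0,0,2]]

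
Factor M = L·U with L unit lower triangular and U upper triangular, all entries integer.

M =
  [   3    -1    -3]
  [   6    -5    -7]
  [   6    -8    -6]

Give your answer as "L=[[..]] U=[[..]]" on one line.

L=[[1,0,0],[2,1,0],[2,2,1]] U=[[3,-1,-3],[0,-3,-1],[0,0,2]]

  R1 -= 2·R0 → [0,-3,-1]
  R2 -= 2·R0 → [0,-6,0]
  R2 -= 2·R1 → [0,0,2]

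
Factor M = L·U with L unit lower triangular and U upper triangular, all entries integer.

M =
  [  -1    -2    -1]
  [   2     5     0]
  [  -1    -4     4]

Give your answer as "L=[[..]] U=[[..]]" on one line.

L=[[1,0,0],[-2,1,0],[1,-2,1]] U=[[-1,-2,-1],[0,1,-2],[0,0,1]]

  r1 -= -2·r0 → [0,1,-2]
  r2 -= 1·r0 → [0,-2,5]
  r2 -= -2·r1 → [0,0,1]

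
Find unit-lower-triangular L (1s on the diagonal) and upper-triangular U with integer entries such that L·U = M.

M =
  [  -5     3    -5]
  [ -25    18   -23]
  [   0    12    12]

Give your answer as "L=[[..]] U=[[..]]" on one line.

  r1 -= 5·r0 → [0,3,2]
  r2 -= 0·r0 → [0,12,12]
  r2 -= 4·r1 → [0,0,4]

L=[[1,0,0],[5,1,0],[0,4,1]] U=[[-5,3,-5],[0,3,2],[0,0,4]]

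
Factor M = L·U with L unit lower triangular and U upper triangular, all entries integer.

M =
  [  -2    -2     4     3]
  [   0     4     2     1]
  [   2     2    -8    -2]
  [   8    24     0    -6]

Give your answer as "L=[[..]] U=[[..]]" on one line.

  row1 -= 0·row0 → [0,4,2,1]
  row2 -= -1·row0 → [0,0,-4,1]
  row3 -= -4·row0 → [0,16,16,6]
  row2 -= 0·row1 → [0,0,-4,1]
  row3 -= 4·row1 → [0,0,8,2]
  row3 -= -2·row2 → [0,0,0,4]

L=[[1,0,0,0],[0,1,0,0],[-1,0,1,0],[-4,4,-2,1]] U=[[-2,-2,4,3],[0,4,2,1],[0,0,-4,1],[0,0,0,4]]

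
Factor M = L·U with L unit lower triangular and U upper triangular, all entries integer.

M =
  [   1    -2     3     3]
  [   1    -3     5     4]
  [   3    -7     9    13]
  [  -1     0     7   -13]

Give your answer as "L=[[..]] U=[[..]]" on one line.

L=[[1,0,0,0],[1,1,0,0],[3,1,1,0],[-1,2,-3,1]] U=[[1,-2,3,3],[0,-1,2,1],[0,0,-2,3],[0,0,0,-3]]

  R1 -= 1·R0 → [0,-1,2,1]
  R2 -= 3·R0 → [0,-1,0,4]
  R3 -= -1·R0 → [0,-2,10,-10]
  R2 -= 1·R1 → [0,0,-2,3]
  R3 -= 2·R1 → [0,0,6,-12]
  R3 -= -3·R2 → [0,0,0,-3]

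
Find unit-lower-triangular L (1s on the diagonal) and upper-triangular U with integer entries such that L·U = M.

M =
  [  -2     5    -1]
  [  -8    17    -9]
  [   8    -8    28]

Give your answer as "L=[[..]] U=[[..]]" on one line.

L=[[1,0,0],[4,1,0],[-4,-4,1]] U=[[-2,5,-1],[0,-3,-5],[0,0,4]]

  r1 -= 4·r0 → [0,-3,-5]
  r2 -= -4·r0 → [0,12,24]
  r2 -= -4·r1 → [0,0,4]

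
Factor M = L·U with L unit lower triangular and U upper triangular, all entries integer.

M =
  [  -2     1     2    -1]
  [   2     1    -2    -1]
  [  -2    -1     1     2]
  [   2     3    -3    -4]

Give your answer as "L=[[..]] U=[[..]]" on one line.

L=[[1,0,0,0],[-1,1,0,0],[1,-1,1,0],[-1,2,1,1]] U=[[-2,1,2,-1],[0,2,0,-2],[0,0,-1,1],[0,0,0,-2]]

  r1 -= -1·r0 → [0,2,0,-2]
  r2 -= 1·r0 → [0,-2,-1,3]
  r3 -= -1·r0 → [0,4,-1,-5]
  r2 -= -1·r1 → [0,0,-1,1]
  r3 -= 2·r1 → [0,0,-1,-1]
  r3 -= 1·r2 → [0,0,0,-2]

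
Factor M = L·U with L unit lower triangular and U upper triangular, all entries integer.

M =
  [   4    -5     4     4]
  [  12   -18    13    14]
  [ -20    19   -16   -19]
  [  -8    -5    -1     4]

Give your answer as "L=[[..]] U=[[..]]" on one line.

L=[[1,0,0,0],[3,1,0,0],[-5,2,1,0],[-2,5,1,1]] U=[[4,-5,4,4],[0,-3,1,2],[0,0,2,-3],[0,0,0,5]]

  R1 -= 3·R0 → [0,-3,1,2]
  R2 -= -5·R0 → [0,-6,4,1]
  R3 -= -2·R0 → [0,-15,7,12]
  R2 -= 2·R1 → [0,0,2,-3]
  R3 -= 5·R1 → [0,0,2,2]
  R3 -= 1·R2 → [0,0,0,5]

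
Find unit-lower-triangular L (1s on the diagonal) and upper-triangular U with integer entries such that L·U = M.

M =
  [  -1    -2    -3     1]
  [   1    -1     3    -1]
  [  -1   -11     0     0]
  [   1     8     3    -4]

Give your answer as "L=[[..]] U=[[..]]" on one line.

L=[[1,0,0,0],[-1,1,0,0],[1,3,1,0],[-1,-2,0,1]] U=[[-1,-2,-3,1],[0,-3,0,0],[0,0,3,-1],[0,0,0,-3]]

  r1 -= -1·r0 → [0,-3,0,0]
  r2 -= 1·r0 → [0,-9,3,-1]
  r3 -= -1·r0 → [0,6,0,-3]
  r2 -= 3·r1 → [0,0,3,-1]
  r3 -= -2·r1 → [0,0,0,-3]
  r3 -= 0·r2 → [0,0,0,-3]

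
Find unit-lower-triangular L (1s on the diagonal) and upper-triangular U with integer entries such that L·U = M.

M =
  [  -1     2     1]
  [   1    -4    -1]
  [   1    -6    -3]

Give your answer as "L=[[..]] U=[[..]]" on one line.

  r1 -= -1·r0 → [0,-2,0]
  r2 -= -1·r0 → [0,-4,-2]
  r2 -= 2·r1 → [0,0,-2]

L=[[1,0,0],[-1,1,0],[-1,2,1]] U=[[-1,2,1],[0,-2,0],[0,0,-2]]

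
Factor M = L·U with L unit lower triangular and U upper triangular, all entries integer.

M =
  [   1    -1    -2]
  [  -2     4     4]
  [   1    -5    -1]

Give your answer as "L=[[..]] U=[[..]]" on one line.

  R1 -= -2·R0 → [0,2,0]
  R2 -= 1·R0 → [0,-4,1]
  R2 -= -2·R1 → [0,0,1]

L=[[1,0,0],[-2,1,0],[1,-2,1]] U=[[1,-1,-2],[0,2,0],[0,0,1]]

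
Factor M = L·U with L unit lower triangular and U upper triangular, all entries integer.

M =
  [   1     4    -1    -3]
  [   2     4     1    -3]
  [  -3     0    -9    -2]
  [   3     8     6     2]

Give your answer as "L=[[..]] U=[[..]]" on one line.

  row1 -= 2·row0 → [0,-4,3,3]
  row2 -= -3·row0 → [0,12,-12,-11]
  row3 -= 3·row0 → [0,-4,9,11]
  row2 -= -3·row1 → [0,0,-3,-2]
  row3 -= 1·row1 → [0,0,6,8]
  row3 -= -2·row2 → [0,0,0,4]

L=[[1,0,0,0],[2,1,0,0],[-3,-3,1,0],[3,1,-2,1]] U=[[1,4,-1,-3],[0,-4,3,3],[0,0,-3,-2],[0,0,0,4]]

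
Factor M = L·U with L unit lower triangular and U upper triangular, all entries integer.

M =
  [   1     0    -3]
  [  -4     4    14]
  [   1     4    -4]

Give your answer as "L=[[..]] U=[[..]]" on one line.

  row1 -= -4·row0 → [0,4,2]
  row2 -= 1·row0 → [0,4,-1]
  row2 -= 1·row1 → [0,0,-3]

L=[[1,0,0],[-4,1,0],[1,1,1]] U=[[1,0,-3],[0,4,2],[0,0,-3]]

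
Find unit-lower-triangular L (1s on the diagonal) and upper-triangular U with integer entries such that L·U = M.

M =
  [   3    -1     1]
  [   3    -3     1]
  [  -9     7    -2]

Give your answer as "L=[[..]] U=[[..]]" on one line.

  R1 -= 1·R0 → [0,-2,0]
  R2 -= -3·R0 → [0,4,1]
  R2 -= -2·R1 → [0,0,1]

L=[[1,0,0],[1,1,0],[-3,-2,1]] U=[[3,-1,1],[0,-2,0],[0,0,1]]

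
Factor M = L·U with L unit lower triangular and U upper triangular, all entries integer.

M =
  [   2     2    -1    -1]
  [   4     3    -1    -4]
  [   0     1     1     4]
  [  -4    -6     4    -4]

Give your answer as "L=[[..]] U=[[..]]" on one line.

  r1 -= 2·r0 → [0,-1,1,-2]
  r2 -= 0·r0 → [0,1,1,4]
  r3 -= -2·r0 → [0,-2,2,-6]
  r2 -= -1·r1 → [0,0,2,2]
  r3 -= 2·r1 → [0,0,0,-2]
  r3 -= 0·r2 → [0,0,0,-2]

L=[[1,0,0,0],[2,1,0,0],[0,-1,1,0],[-2,2,0,1]] U=[[2,2,-1,-1],[0,-1,1,-2],[0,0,2,2],[0,0,0,-2]]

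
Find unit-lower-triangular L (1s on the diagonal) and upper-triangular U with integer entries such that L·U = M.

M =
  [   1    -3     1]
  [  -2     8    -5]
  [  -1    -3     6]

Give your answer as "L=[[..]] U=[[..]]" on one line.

  r1 -= -2·r0 → [0,2,-3]
  r2 -= -1·r0 → [0,-6,7]
  r2 -= -3·r1 → [0,0,-2]

L=[[1,0,0],[-2,1,0],[-1,-3,1]] U=[[1,-3,1],[0,2,-3],[0,0,-2]]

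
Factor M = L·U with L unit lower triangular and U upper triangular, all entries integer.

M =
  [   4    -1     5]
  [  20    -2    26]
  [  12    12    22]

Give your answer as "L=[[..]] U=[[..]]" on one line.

L=[[1,0,0],[5,1,0],[3,5,1]] U=[[4,-1,5],[0,3,1],[0,0,2]]

  R1 -= 5·R0 → [0,3,1]
  R2 -= 3·R0 → [0,15,7]
  R2 -= 5·R1 → [0,0,2]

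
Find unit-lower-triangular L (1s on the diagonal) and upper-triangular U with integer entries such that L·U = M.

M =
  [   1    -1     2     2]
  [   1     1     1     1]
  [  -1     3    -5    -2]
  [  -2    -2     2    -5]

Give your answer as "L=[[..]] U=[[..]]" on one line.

  r1 -= 1·r0 → [0,2,-1,-1]
  r2 -= -1·r0 → [0,2,-3,0]
  r3 -= -2·r0 → [0,-4,6,-1]
  r2 -= 1·r1 → [0,0,-2,1]
  r3 -= -2·r1 → [0,0,4,-3]
  r3 -= -2·r2 → [0,0,0,-1]

L=[[1,0,0,0],[1,1,0,0],[-1,1,1,0],[-2,-2,-2,1]] U=[[1,-1,2,2],[0,2,-1,-1],[0,0,-2,1],[0,0,0,-1]]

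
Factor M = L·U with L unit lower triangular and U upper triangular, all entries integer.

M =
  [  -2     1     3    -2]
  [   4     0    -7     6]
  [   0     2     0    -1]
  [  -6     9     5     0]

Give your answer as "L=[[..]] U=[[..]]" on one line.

  r1 -= -2·r0 → [0,2,-1,2]
  r2 -= 0·r0 → [0,2,0,-1]
  r3 -= 3·r0 → [0,6,-4,6]
  r2 -= 1·r1 → [0,0,1,-3]
  r3 -= 3·r1 → [0,0,-1,0]
  r3 -= -1·r2 → [0,0,0,-3]

L=[[1,0,0,0],[-2,1,0,0],[0,1,1,0],[3,3,-1,1]] U=[[-2,1,3,-2],[0,2,-1,2],[0,0,1,-3],[0,0,0,-3]]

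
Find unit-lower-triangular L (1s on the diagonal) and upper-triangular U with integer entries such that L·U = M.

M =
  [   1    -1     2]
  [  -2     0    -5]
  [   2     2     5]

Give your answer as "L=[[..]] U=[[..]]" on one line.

  R1 -= -2·R0 → [0,-2,-1]
  R2 -= 2·R0 → [0,4,1]
  R2 -= -2·R1 → [0,0,-1]

L=[[1,0,0],[-2,1,0],[2,-2,1]] U=[[1,-1,2],[0,-2,-1],[0,0,-1]]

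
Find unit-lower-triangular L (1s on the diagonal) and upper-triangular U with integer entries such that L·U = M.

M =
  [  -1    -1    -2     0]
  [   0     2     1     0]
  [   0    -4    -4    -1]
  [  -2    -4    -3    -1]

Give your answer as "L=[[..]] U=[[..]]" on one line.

L=[[1,0,0,0],[0,1,0,0],[0,-2,1,0],[2,-1,-1,1]] U=[[-1,-1,-2,0],[0,2,1,0],[0,0,-2,-1],[0,0,0,-2]]

  R1 -= 0·R0 → [0,2,1,0]
  R2 -= 0·R0 → [0,-4,-4,-1]
  R3 -= 2·R0 → [0,-2,1,-1]
  R2 -= -2·R1 → [0,0,-2,-1]
  R3 -= -1·R1 → [0,0,2,-1]
  R3 -= -1·R2 → [0,0,0,-2]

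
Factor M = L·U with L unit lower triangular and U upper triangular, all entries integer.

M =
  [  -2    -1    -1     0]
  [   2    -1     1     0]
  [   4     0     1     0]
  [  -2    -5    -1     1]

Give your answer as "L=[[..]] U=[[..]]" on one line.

L=[[1,0,0,0],[-1,1,0,0],[-2,1,1,0],[1,2,0,1]] U=[[-2,-1,-1,0],[0,-2,0,0],[0,0,-1,0],[0,0,0,1]]

  row1 -= -1·row0 → [0,-2,0,0]
  row2 -= -2·row0 → [0,-2,-1,0]
  row3 -= 1·row0 → [0,-4,0,1]
  row2 -= 1·row1 → [0,0,-1,0]
  row3 -= 2·row1 → [0,0,0,1]
  row3 -= 0·row2 → [0,0,0,1]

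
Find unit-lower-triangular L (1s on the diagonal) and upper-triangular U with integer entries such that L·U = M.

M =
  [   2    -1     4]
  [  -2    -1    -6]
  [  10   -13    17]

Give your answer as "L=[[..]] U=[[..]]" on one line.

L=[[1,0,0],[-1,1,0],[5,4,1]] U=[[2,-1,4],[0,-2,-2],[0,0,5]]

  r1 -= -1·r0 → [0,-2,-2]
  r2 -= 5·r0 → [0,-8,-3]
  r2 -= 4·r1 → [0,0,5]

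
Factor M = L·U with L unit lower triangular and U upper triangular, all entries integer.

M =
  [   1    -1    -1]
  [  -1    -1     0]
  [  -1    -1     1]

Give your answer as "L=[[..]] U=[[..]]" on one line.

L=[[1,0,0],[-1,1,0],[-1,1,1]] U=[[1,-1,-1],[0,-2,-1],[0,0,1]]

  r1 -= -1·r0 → [0,-2,-1]
  r2 -= -1·r0 → [0,-2,0]
  r2 -= 1·r1 → [0,0,1]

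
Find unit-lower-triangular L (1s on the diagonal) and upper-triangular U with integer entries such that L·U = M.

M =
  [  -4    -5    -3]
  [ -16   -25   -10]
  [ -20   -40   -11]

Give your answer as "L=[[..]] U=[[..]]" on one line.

L=[[1,0,0],[4,1,0],[5,3,1]] U=[[-4,-5,-3],[0,-5,2],[0,0,-2]]

  r1 -= 4·r0 → [0,-5,2]
  r2 -= 5·r0 → [0,-15,4]
  r2 -= 3·r1 → [0,0,-2]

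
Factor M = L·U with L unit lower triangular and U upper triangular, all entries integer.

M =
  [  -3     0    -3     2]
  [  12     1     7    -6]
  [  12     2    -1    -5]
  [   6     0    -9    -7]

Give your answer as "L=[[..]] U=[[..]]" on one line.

L=[[1,0,0,0],[-4,1,0,0],[-4,2,1,0],[-2,0,5,1]] U=[[-3,0,-3,2],[0,1,-5,2],[0,0,-3,-1],[0,0,0,2]]

  r1 -= -4·r0 → [0,1,-5,2]
  r2 -= -4·r0 → [0,2,-13,3]
  r3 -= -2·r0 → [0,0,-15,-3]
  r2 -= 2·r1 → [0,0,-3,-1]
  r3 -= 0·r1 → [0,0,-15,-3]
  r3 -= 5·r2 → [0,0,0,2]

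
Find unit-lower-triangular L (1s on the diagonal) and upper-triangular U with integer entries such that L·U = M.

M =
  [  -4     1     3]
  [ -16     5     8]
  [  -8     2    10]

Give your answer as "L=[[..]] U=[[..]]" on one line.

  r1 -= 4·r0 → [0,1,-4]
  r2 -= 2·r0 → [0,0,4]
  r2 -= 0·r1 → [0,0,4]

L=[[1,0,0],[4,1,0],[2,0,1]] U=[[-4,1,3],[0,1,-4],[0,0,4]]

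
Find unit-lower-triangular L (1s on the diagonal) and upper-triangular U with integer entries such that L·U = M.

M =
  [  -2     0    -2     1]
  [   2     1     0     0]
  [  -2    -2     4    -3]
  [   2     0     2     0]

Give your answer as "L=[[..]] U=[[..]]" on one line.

  R1 -= -1·R0 → [0,1,-2,1]
  R2 -= 1·R0 → [0,-2,6,-4]
  R3 -= -1·R0 → [0,0,0,1]
  R2 -= -2·R1 → [0,0,2,-2]
  R3 -= 0·R1 → [0,0,0,1]
  R3 -= 0·R2 → [0,0,0,1]

L=[[1,0,0,0],[-1,1,0,0],[1,-2,1,0],[-1,0,0,1]] U=[[-2,0,-2,1],[0,1,-2,1],[0,0,2,-2],[0,0,0,1]]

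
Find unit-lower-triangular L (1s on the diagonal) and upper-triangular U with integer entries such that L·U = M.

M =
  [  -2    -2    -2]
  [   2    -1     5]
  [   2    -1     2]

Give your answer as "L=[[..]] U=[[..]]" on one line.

L=[[1,0,0],[-1,1,0],[-1,1,1]] U=[[-2,-2,-2],[0,-3,3],[0,0,-3]]

  r1 -= -1·r0 → [0,-3,3]
  r2 -= -1·r0 → [0,-3,0]
  r2 -= 1·r1 → [0,0,-3]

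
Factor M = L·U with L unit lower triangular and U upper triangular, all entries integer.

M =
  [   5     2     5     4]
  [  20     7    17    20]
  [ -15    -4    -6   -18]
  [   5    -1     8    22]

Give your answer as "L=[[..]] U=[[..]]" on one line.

L=[[1,0,0,0],[4,1,0,0],[-3,-2,1,0],[1,3,4,1]] U=[[5,2,5,4],[0,-1,-3,4],[0,0,3,2],[0,0,0,-2]]

  row1 -= 4·row0 → [0,-1,-3,4]
  row2 -= -3·row0 → [0,2,9,-6]
  row3 -= 1·row0 → [0,-3,3,18]
  row2 -= -2·row1 → [0,0,3,2]
  row3 -= 3·row1 → [0,0,12,6]
  row3 -= 4·row2 → [0,0,0,-2]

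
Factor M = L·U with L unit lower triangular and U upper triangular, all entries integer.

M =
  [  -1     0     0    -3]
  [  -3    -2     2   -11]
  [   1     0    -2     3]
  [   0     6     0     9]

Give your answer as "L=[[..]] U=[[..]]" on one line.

  row1 -= 3·row0 → [0,-2,2,-2]
  row2 -= -1·row0 → [0,0,-2,0]
  row3 -= 0·row0 → [0,6,0,9]
  row2 -= 0·row1 → [0,0,-2,0]
  row3 -= -3·row1 → [0,0,6,3]
  row3 -= -3·row2 → [0,0,0,3]

L=[[1,0,0,0],[3,1,0,0],[-1,0,1,0],[0,-3,-3,1]] U=[[-1,0,0,-3],[0,-2,2,-2],[0,0,-2,0],[0,0,0,3]]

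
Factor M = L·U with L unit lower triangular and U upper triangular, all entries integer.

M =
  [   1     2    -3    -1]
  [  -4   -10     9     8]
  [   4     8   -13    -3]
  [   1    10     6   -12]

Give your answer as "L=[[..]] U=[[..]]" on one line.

L=[[1,0,0,0],[-4,1,0,0],[4,0,1,0],[1,-4,3,1]] U=[[1,2,-3,-1],[0,-2,-3,4],[0,0,-1,1],[0,0,0,2]]

  row1 -= -4·row0 → [0,-2,-3,4]
  row2 -= 4·row0 → [0,0,-1,1]
  row3 -= 1·row0 → [0,8,9,-11]
  row2 -= 0·row1 → [0,0,-1,1]
  row3 -= -4·row1 → [0,0,-3,5]
  row3 -= 3·row2 → [0,0,0,2]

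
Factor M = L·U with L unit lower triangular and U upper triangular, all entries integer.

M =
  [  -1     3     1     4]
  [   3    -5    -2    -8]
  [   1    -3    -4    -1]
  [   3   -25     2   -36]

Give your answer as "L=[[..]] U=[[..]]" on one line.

L=[[1,0,0,0],[-3,1,0,0],[-1,0,1,0],[-3,-4,-3,1]] U=[[-1,3,1,4],[0,4,1,4],[0,0,-3,3],[0,0,0,1]]

  row1 -= -3·row0 → [0,4,1,4]
  row2 -= -1·row0 → [0,0,-3,3]
  row3 -= -3·row0 → [0,-16,5,-24]
  row2 -= 0·row1 → [0,0,-3,3]
  row3 -= -4·row1 → [0,0,9,-8]
  row3 -= -3·row2 → [0,0,0,1]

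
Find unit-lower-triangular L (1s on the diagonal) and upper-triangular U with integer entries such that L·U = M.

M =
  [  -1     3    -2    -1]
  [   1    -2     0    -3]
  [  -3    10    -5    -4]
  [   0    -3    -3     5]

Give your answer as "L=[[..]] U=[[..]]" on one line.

L=[[1,0,0,0],[-1,1,0,0],[3,1,1,0],[0,-3,-3,1]] U=[[-1,3,-2,-1],[0,1,-2,-4],[0,0,3,3],[0,0,0,2]]

  row1 -= -1·row0 → [0,1,-2,-4]
  row2 -= 3·row0 → [0,1,1,-1]
  row3 -= 0·row0 → [0,-3,-3,5]
  row2 -= 1·row1 → [0,0,3,3]
  row3 -= -3·row1 → [0,0,-9,-7]
  row3 -= -3·row2 → [0,0,0,2]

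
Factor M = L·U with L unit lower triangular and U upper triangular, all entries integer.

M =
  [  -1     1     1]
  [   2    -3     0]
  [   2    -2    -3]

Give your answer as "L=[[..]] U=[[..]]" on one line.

L=[[1,0,0],[-2,1,0],[-2,0,1]] U=[[-1,1,1],[0,-1,2],[0,0,-1]]

  row1 -= -2·row0 → [0,-1,2]
  row2 -= -2·row0 → [0,0,-1]
  row2 -= 0·row1 → [0,0,-1]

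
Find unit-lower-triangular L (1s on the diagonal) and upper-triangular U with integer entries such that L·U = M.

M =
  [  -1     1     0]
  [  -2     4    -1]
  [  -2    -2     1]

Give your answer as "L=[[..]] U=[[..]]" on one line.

L=[[1,0,0],[2,1,0],[2,-2,1]] U=[[-1,1,0],[0,2,-1],[0,0,-1]]

  r1 -= 2·r0 → [0,2,-1]
  r2 -= 2·r0 → [0,-4,1]
  r2 -= -2·r1 → [0,0,-1]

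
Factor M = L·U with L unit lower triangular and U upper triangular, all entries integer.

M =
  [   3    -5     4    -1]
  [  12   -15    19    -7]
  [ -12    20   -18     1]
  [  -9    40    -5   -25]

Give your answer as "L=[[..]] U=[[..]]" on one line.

L=[[1,0,0,0],[4,1,0,0],[-4,0,1,0],[-3,5,4,1]] U=[[3,-5,4,-1],[0,5,3,-3],[0,0,-2,-3],[0,0,0,-1]]

  r1 -= 4·r0 → [0,5,3,-3]
  r2 -= -4·r0 → [0,0,-2,-3]
  r3 -= -3·r0 → [0,25,7,-28]
  r2 -= 0·r1 → [0,0,-2,-3]
  r3 -= 5·r1 → [0,0,-8,-13]
  r3 -= 4·r2 → [0,0,0,-1]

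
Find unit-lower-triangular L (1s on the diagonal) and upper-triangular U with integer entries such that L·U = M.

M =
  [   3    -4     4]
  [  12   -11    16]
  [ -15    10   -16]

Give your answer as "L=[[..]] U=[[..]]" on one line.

  R1 -= 4·R0 → [0,5,0]
  R2 -= -5·R0 → [0,-10,4]
  R2 -= -2·R1 → [0,0,4]

L=[[1,0,0],[4,1,0],[-5,-2,1]] U=[[3,-4,4],[0,5,0],[0,0,4]]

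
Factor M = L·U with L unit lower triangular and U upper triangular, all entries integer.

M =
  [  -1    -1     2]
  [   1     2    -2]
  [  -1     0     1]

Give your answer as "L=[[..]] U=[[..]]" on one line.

L=[[1,0,0],[-1,1,0],[1,1,1]] U=[[-1,-1,2],[0,1,0],[0,0,-1]]

  r1 -= -1·r0 → [0,1,0]
  r2 -= 1·r0 → [0,1,-1]
  r2 -= 1·r1 → [0,0,-1]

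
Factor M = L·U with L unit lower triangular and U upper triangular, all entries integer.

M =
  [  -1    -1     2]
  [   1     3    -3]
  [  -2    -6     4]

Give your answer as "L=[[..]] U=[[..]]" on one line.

  row1 -= -1·row0 → [0,2,-1]
  row2 -= 2·row0 → [0,-4,0]
  row2 -= -2·row1 → [0,0,-2]

L=[[1,0,0],[-1,1,0],[2,-2,1]] U=[[-1,-1,2],[0,2,-1],[0,0,-2]]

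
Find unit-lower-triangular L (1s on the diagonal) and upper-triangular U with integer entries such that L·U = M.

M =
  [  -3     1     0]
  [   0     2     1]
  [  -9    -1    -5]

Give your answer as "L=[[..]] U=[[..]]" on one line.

L=[[1,0,0],[0,1,0],[3,-2,1]] U=[[-3,1,0],[0,2,1],[0,0,-3]]

  row1 -= 0·row0 → [0,2,1]
  row2 -= 3·row0 → [0,-4,-5]
  row2 -= -2·row1 → [0,0,-3]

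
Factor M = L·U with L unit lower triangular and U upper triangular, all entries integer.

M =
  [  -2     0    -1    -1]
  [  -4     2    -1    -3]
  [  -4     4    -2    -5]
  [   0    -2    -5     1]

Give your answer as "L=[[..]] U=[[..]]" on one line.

  R1 -= 2·R0 → [0,2,1,-1]
  R2 -= 2·R0 → [0,4,0,-3]
  R3 -= 0·R0 → [0,-2,-5,1]
  R2 -= 2·R1 → [0,0,-2,-1]
  R3 -= -1·R1 → [0,0,-4,0]
  R3 -= 2·R2 → [0,0,0,2]

L=[[1,0,0,0],[2,1,0,0],[2,2,1,0],[0,-1,2,1]] U=[[-2,0,-1,-1],[0,2,1,-1],[0,0,-2,-1],[0,0,0,2]]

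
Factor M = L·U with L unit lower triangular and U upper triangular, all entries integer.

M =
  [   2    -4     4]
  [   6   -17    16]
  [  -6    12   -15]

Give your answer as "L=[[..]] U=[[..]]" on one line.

L=[[1,0,0],[3,1,0],[-3,0,1]] U=[[2,-4,4],[0,-5,4],[0,0,-3]]

  r1 -= 3·r0 → [0,-5,4]
  r2 -= -3·r0 → [0,0,-3]
  r2 -= 0·r1 → [0,0,-3]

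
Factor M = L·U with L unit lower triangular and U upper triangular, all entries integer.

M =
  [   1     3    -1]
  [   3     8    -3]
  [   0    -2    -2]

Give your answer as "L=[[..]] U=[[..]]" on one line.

  row1 -= 3·row0 → [0,-1,0]
  row2 -= 0·row0 → [0,-2,-2]
  row2 -= 2·row1 → [0,0,-2]

L=[[1,0,0],[3,1,0],[0,2,1]] U=[[1,3,-1],[0,-1,0],[0,0,-2]]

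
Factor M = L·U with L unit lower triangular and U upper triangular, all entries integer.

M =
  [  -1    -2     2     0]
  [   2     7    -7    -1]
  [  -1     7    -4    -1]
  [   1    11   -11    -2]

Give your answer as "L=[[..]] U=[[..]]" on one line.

L=[[1,0,0,0],[-2,1,0,0],[1,3,1,0],[-1,3,0,1]] U=[[-1,-2,2,0],[0,3,-3,-1],[0,0,3,2],[0,0,0,1]]

  r1 -= -2·r0 → [0,3,-3,-1]
  r2 -= 1·r0 → [0,9,-6,-1]
  r3 -= -1·r0 → [0,9,-9,-2]
  r2 -= 3·r1 → [0,0,3,2]
  r3 -= 3·r1 → [0,0,0,1]
  r3 -= 0·r2 → [0,0,0,1]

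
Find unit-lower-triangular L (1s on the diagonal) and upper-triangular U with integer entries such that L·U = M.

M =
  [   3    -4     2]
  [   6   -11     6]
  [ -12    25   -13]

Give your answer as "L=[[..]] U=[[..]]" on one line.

L=[[1,0,0],[2,1,0],[-4,-3,1]] U=[[3,-4,2],[0,-3,2],[0,0,1]]

  row1 -= 2·row0 → [0,-3,2]
  row2 -= -4·row0 → [0,9,-5]
  row2 -= -3·row1 → [0,0,1]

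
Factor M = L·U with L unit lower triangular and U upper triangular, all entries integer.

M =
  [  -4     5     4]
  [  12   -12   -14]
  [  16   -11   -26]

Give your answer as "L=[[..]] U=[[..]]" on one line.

L=[[1,0,0],[-3,1,0],[-4,3,1]] U=[[-4,5,4],[0,3,-2],[0,0,-4]]

  r1 -= -3·r0 → [0,3,-2]
  r2 -= -4·r0 → [0,9,-10]
  r2 -= 3·r1 → [0,0,-4]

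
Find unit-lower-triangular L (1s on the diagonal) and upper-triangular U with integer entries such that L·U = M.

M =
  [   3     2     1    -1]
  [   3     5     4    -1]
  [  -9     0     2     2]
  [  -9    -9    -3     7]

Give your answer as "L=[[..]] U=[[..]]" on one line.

  row1 -= 1·row0 → [0,3,3,0]
  row2 -= -3·row0 → [0,6,5,-1]
  row3 -= -3·row0 → [0,-3,0,4]
  row2 -= 2·row1 → [0,0,-1,-1]
  row3 -= -1·row1 → [0,0,3,4]
  row3 -= -3·row2 → [0,0,0,1]

L=[[1,0,0,0],[1,1,0,0],[-3,2,1,0],[-3,-1,-3,1]] U=[[3,2,1,-1],[0,3,3,0],[0,0,-1,-1],[0,0,0,1]]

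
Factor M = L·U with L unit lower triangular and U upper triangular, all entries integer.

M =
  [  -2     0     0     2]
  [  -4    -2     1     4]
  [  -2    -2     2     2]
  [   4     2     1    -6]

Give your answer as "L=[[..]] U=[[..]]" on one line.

  r1 -= 2·r0 → [0,-2,1,0]
  r2 -= 1·r0 → [0,-2,2,0]
  r3 -= -2·r0 → [0,2,1,-2]
  r2 -= 1·r1 → [0,0,1,0]
  r3 -= -1·r1 → [0,0,2,-2]
  r3 -= 2·r2 → [0,0,0,-2]

L=[[1,0,0,0],[2,1,0,0],[1,1,1,0],[-2,-1,2,1]] U=[[-2,0,0,2],[0,-2,1,0],[0,0,1,0],[0,0,0,-2]]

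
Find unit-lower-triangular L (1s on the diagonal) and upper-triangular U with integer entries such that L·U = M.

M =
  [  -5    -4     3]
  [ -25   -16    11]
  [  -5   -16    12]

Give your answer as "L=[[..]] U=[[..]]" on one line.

  R1 -= 5·R0 → [0,4,-4]
  R2 -= 1·R0 → [0,-12,9]
  R2 -= -3·R1 → [0,0,-3]

L=[[1,0,0],[5,1,0],[1,-3,1]] U=[[-5,-4,3],[0,4,-4],[0,0,-3]]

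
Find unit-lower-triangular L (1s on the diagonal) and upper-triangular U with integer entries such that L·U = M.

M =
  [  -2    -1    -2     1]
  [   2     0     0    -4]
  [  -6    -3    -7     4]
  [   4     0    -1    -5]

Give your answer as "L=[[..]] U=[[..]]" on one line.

  R1 -= -1·R0 → [0,-1,-2,-3]
  R2 -= 3·R0 → [0,0,-1,1]
  R3 -= -2·R0 → [0,-2,-5,-3]
  R2 -= 0·R1 → [0,0,-1,1]
  R3 -= 2·R1 → [0,0,-1,3]
  R3 -= 1·R2 → [0,0,0,2]

L=[[1,0,0,0],[-1,1,0,0],[3,0,1,0],[-2,2,1,1]] U=[[-2,-1,-2,1],[0,-1,-2,-3],[0,0,-1,1],[0,0,0,2]]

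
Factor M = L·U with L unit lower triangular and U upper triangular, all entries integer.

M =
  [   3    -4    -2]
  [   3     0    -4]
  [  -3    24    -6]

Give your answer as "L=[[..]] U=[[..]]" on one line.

L=[[1,0,0],[1,1,0],[-1,5,1]] U=[[3,-4,-2],[0,4,-2],[0,0,2]]

  r1 -= 1·r0 → [0,4,-2]
  r2 -= -1·r0 → [0,20,-8]
  r2 -= 5·r1 → [0,0,2]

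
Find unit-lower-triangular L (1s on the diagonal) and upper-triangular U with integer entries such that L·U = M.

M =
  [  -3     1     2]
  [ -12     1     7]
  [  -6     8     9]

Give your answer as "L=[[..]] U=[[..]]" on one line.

  row1 -= 4·row0 → [0,-3,-1]
  row2 -= 2·row0 → [0,6,5]
  row2 -= -2·row1 → [0,0,3]

L=[[1,0,0],[4,1,0],[2,-2,1]] U=[[-3,1,2],[0,-3,-1],[0,0,3]]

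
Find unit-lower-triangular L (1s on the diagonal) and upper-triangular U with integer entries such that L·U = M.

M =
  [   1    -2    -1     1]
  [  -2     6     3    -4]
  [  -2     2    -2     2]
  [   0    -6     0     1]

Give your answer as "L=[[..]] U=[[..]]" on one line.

L=[[1,0,0,0],[-2,1,0,0],[-2,-1,1,0],[0,-3,-1,1]] U=[[1,-2,-1,1],[0,2,1,-2],[0,0,-3,2],[0,0,0,-3]]

  row1 -= -2·row0 → [0,2,1,-2]
  row2 -= -2·row0 → [0,-2,-4,4]
  row3 -= 0·row0 → [0,-6,0,1]
  row2 -= -1·row1 → [0,0,-3,2]
  row3 -= -3·row1 → [0,0,3,-5]
  row3 -= -1·row2 → [0,0,0,-3]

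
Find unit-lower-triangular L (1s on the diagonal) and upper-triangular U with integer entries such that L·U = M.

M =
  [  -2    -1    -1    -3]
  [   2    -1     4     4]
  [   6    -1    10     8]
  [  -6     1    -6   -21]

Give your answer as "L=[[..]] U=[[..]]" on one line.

L=[[1,0,0,0],[-1,1,0,0],[-3,2,1,0],[3,-2,3,1]] U=[[-2,-1,-1,-3],[0,-2,3,1],[0,0,1,-3],[0,0,0,-1]]

  R1 -= -1·R0 → [0,-2,3,1]
  R2 -= -3·R0 → [0,-4,7,-1]
  R3 -= 3·R0 → [0,4,-3,-12]
  R2 -= 2·R1 → [0,0,1,-3]
  R3 -= -2·R1 → [0,0,3,-10]
  R3 -= 3·R2 → [0,0,0,-1]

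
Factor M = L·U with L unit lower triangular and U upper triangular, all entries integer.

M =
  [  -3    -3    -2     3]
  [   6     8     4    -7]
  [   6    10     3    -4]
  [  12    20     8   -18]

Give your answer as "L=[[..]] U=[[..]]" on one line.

L=[[1,0,0,0],[-2,1,0,0],[-2,2,1,0],[-4,4,0,1]] U=[[-3,-3,-2,3],[0,2,0,-1],[0,0,-1,4],[0,0,0,-2]]

  R1 -= -2·R0 → [0,2,0,-1]
  R2 -= -2·R0 → [0,4,-1,2]
  R3 -= -4·R0 → [0,8,0,-6]
  R2 -= 2·R1 → [0,0,-1,4]
  R3 -= 4·R1 → [0,0,0,-2]
  R3 -= 0·R2 → [0,0,0,-2]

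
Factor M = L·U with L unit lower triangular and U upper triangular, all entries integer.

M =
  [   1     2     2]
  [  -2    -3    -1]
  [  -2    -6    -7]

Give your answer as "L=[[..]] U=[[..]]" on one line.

  R1 -= -2·R0 → [0,1,3]
  R2 -= -2·R0 → [0,-2,-3]
  R2 -= -2·R1 → [0,0,3]

L=[[1,0,0],[-2,1,0],[-2,-2,1]] U=[[1,2,2],[0,1,3],[0,0,3]]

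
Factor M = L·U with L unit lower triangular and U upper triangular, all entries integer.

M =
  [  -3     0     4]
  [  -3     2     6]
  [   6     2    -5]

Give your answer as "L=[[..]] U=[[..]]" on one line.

  R1 -= 1·R0 → [0,2,2]
  R2 -= -2·R0 → [0,2,3]
  R2 -= 1·R1 → [0,0,1]

L=[[1,0,0],[1,1,0],[-2,1,1]] U=[[-3,0,4],[0,2,2],[0,0,1]]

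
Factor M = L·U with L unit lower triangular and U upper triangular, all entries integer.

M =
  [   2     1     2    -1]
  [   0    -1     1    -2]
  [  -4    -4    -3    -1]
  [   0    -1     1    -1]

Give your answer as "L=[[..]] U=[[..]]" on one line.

  r1 -= 0·r0 → [0,-1,1,-2]
  r2 -= -2·r0 → [0,-2,1,-3]
  r3 -= 0·r0 → [0,-1,1,-1]
  r2 -= 2·r1 → [0,0,-1,1]
  r3 -= 1·r1 → [0,0,0,1]
  r3 -= 0·r2 → [0,0,0,1]

L=[[1,0,0,0],[0,1,0,0],[-2,2,1,0],[0,1,0,1]] U=[[2,1,2,-1],[0,-1,1,-2],[0,0,-1,1],[0,0,0,1]]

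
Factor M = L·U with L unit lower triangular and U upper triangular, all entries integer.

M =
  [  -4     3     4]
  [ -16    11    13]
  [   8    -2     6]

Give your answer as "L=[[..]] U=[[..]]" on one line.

L=[[1,0,0],[4,1,0],[-2,-4,1]] U=[[-4,3,4],[0,-1,-3],[0,0,2]]

  R1 -= 4·R0 → [0,-1,-3]
  R2 -= -2·R0 → [0,4,14]
  R2 -= -4·R1 → [0,0,2]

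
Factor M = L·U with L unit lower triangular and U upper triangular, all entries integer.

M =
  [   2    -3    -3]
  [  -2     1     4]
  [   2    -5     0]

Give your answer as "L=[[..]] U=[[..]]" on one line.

  R1 -= -1·R0 → [0,-2,1]
  R2 -= 1·R0 → [0,-2,3]
  R2 -= 1·R1 → [0,0,2]

L=[[1,0,0],[-1,1,0],[1,1,1]] U=[[2,-3,-3],[0,-2,1],[0,0,2]]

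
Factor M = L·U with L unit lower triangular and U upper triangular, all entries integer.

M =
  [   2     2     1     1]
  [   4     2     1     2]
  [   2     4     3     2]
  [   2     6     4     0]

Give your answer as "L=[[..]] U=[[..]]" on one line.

  r1 -= 2·r0 → [0,-2,-1,0]
  r2 -= 1·r0 → [0,2,2,1]
  r3 -= 1·r0 → [0,4,3,-1]
  r2 -= -1·r1 → [0,0,1,1]
  r3 -= -2·r1 → [0,0,1,-1]
  r3 -= 1·r2 → [0,0,0,-2]

L=[[1,0,0,0],[2,1,0,0],[1,-1,1,0],[1,-2,1,1]] U=[[2,2,1,1],[0,-2,-1,0],[0,0,1,1],[0,0,0,-2]]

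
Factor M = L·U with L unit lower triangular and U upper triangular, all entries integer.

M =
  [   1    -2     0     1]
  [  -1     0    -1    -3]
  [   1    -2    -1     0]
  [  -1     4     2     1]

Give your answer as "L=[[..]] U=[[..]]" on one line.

  row1 -= -1·row0 → [0,-2,-1,-2]
  row2 -= 1·row0 → [0,0,-1,-1]
  row3 -= -1·row0 → [0,2,2,2]
  row2 -= 0·row1 → [0,0,-1,-1]
  row3 -= -1·row1 → [0,0,1,0]
  row3 -= -1·row2 → [0,0,0,-1]

L=[[1,0,0,0],[-1,1,0,0],[1,0,1,0],[-1,-1,-1,1]] U=[[1,-2,0,1],[0,-2,-1,-2],[0,0,-1,-1],[0,0,0,-1]]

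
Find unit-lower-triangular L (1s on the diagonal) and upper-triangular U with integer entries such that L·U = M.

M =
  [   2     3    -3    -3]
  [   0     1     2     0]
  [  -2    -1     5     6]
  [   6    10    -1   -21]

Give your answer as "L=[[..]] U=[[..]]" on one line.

L=[[1,0,0,0],[0,1,0,0],[-1,2,1,0],[3,1,-3,1]] U=[[2,3,-3,-3],[0,1,2,0],[0,0,-2,3],[0,0,0,-3]]

  row1 -= 0·row0 → [0,1,2,0]
  row2 -= -1·row0 → [0,2,2,3]
  row3 -= 3·row0 → [0,1,8,-12]
  row2 -= 2·row1 → [0,0,-2,3]
  row3 -= 1·row1 → [0,0,6,-12]
  row3 -= -3·row2 → [0,0,0,-3]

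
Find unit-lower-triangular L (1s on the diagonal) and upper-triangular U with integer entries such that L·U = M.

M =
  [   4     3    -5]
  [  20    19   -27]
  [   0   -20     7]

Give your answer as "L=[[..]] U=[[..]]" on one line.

  r1 -= 5·r0 → [0,4,-2]
  r2 -= 0·r0 → [0,-20,7]
  r2 -= -5·r1 → [0,0,-3]

L=[[1,0,0],[5,1,0],[0,-5,1]] U=[[4,3,-5],[0,4,-2],[0,0,-3]]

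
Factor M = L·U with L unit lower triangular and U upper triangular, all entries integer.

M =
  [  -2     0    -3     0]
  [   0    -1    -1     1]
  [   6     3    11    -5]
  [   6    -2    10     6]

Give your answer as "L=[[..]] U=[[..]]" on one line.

L=[[1,0,0,0],[0,1,0,0],[-3,-3,1,0],[-3,2,-3,1]] U=[[-2,0,-3,0],[0,-1,-1,1],[0,0,-1,-2],[0,0,0,-2]]

  r1 -= 0·r0 → [0,-1,-1,1]
  r2 -= -3·r0 → [0,3,2,-5]
  r3 -= -3·r0 → [0,-2,1,6]
  r2 -= -3·r1 → [0,0,-1,-2]
  r3 -= 2·r1 → [0,0,3,4]
  r3 -= -3·r2 → [0,0,0,-2]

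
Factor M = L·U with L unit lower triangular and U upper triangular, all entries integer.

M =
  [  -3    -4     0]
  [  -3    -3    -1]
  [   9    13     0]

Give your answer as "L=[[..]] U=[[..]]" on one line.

  row1 -= 1·row0 → [0,1,-1]
  row2 -= -3·row0 → [0,1,0]
  row2 -= 1·row1 → [0,0,1]

L=[[1,0,0],[1,1,0],[-3,1,1]] U=[[-3,-4,0],[0,1,-1],[0,0,1]]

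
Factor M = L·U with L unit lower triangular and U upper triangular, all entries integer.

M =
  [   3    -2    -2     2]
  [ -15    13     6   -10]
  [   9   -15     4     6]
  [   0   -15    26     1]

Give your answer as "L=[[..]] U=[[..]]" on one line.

  row1 -= -5·row0 → [0,3,-4,0]
  row2 -= 3·row0 → [0,-9,10,0]
  row3 -= 0·row0 → [0,-15,26,1]
  row2 -= -3·row1 → [0,0,-2,0]
  row3 -= -5·row1 → [0,0,6,1]
  row3 -= -3·row2 → [0,0,0,1]

L=[[1,0,0,0],[-5,1,0,0],[3,-3,1,0],[0,-5,-3,1]] U=[[3,-2,-2,2],[0,3,-4,0],[0,0,-2,0],[0,0,0,1]]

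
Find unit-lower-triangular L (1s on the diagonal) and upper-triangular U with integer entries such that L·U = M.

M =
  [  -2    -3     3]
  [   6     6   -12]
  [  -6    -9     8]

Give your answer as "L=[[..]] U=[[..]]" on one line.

L=[[1,0,0],[-3,1,0],[3,0,1]] U=[[-2,-3,3],[0,-3,-3],[0,0,-1]]

  R1 -= -3·R0 → [0,-3,-3]
  R2 -= 3·R0 → [0,0,-1]
  R2 -= 0·R1 → [0,0,-1]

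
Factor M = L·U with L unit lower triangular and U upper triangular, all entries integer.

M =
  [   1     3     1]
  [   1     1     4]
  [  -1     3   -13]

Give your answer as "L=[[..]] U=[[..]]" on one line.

L=[[1,0,0],[1,1,0],[-1,-3,1]] U=[[1,3,1],[0,-2,3],[0,0,-3]]

  r1 -= 1·r0 → [0,-2,3]
  r2 -= -1·r0 → [0,6,-12]
  r2 -= -3·r1 → [0,0,-3]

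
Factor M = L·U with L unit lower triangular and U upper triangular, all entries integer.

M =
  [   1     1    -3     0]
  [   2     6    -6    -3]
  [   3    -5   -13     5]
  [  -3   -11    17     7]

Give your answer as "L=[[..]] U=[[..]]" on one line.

L=[[1,0,0,0],[2,1,0,0],[3,-2,1,0],[-3,-2,-2,1]] U=[[1,1,-3,0],[0,4,0,-3],[0,0,-4,-1],[0,0,0,-1]]

  row1 -= 2·row0 → [0,4,0,-3]
  row2 -= 3·row0 → [0,-8,-4,5]
  row3 -= -3·row0 → [0,-8,8,7]
  row2 -= -2·row1 → [0,0,-4,-1]
  row3 -= -2·row1 → [0,0,8,1]
  row3 -= -2·row2 → [0,0,0,-1]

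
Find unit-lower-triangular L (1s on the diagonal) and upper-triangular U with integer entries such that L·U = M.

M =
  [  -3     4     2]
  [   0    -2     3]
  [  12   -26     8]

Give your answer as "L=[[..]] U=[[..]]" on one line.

  row1 -= 0·row0 → [0,-2,3]
  row2 -= -4·row0 → [0,-10,16]
  row2 -= 5·row1 → [0,0,1]

L=[[1,0,0],[0,1,0],[-4,5,1]] U=[[-3,4,2],[0,-2,3],[0,0,1]]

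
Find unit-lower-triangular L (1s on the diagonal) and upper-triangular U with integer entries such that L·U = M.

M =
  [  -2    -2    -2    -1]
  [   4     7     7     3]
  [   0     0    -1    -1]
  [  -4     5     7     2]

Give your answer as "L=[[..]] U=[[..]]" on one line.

L=[[1,0,0,0],[-2,1,0,0],[0,0,1,0],[2,3,-2,1]] U=[[-2,-2,-2,-1],[0,3,3,1],[0,0,-1,-1],[0,0,0,-1]]

  row1 -= -2·row0 → [0,3,3,1]
  row2 -= 0·row0 → [0,0,-1,-1]
  row3 -= 2·row0 → [0,9,11,4]
  row2 -= 0·row1 → [0,0,-1,-1]
  row3 -= 3·row1 → [0,0,2,1]
  row3 -= -2·row2 → [0,0,0,-1]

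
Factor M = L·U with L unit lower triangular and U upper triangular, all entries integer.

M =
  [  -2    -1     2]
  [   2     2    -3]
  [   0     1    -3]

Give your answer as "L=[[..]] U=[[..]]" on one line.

L=[[1,0,0],[-1,1,0],[0,1,1]] U=[[-2,-1,2],[0,1,-1],[0,0,-2]]

  r1 -= -1·r0 → [0,1,-1]
  r2 -= 0·r0 → [0,1,-3]
  r2 -= 1·r1 → [0,0,-2]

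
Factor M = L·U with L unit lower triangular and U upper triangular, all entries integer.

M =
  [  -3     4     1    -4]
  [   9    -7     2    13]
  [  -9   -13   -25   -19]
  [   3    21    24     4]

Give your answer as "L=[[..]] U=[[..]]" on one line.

L=[[1,0,0,0],[-3,1,0,0],[3,-5,1,0],[-1,5,0,1]] U=[[-3,4,1,-4],[0,5,5,1],[0,0,-3,-2],[0,0,0,-5]]

  r1 -= -3·r0 → [0,5,5,1]
  r2 -= 3·r0 → [0,-25,-28,-7]
  r3 -= -1·r0 → [0,25,25,0]
  r2 -= -5·r1 → [0,0,-3,-2]
  r3 -= 5·r1 → [0,0,0,-5]
  r3 -= 0·r2 → [0,0,0,-5]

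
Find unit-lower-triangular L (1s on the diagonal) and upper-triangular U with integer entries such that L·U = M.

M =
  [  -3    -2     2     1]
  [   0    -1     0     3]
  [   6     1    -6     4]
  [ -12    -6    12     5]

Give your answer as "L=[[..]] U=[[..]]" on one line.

L=[[1,0,0,0],[0,1,0,0],[-2,3,1,0],[4,-2,-2,1]] U=[[-3,-2,2,1],[0,-1,0,3],[0,0,-2,-3],[0,0,0,1]]

  R1 -= 0·R0 → [0,-1,0,3]
  R2 -= -2·R0 → [0,-3,-2,6]
  R3 -= 4·R0 → [0,2,4,1]
  R2 -= 3·R1 → [0,0,-2,-3]
  R3 -= -2·R1 → [0,0,4,7]
  R3 -= -2·R2 → [0,0,0,1]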